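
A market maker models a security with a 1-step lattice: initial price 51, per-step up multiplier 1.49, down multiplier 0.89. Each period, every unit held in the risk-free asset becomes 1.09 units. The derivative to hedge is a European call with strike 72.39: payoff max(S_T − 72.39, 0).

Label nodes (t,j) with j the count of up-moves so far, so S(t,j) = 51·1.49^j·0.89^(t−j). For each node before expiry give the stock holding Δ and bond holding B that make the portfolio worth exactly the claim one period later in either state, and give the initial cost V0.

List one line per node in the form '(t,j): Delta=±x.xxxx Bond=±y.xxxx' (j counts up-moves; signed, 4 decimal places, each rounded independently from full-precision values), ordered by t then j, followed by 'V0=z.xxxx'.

Since d<R<u, set p* = (R−d)/(u−d) = 0.3333; price each node as the discounted p*-expectation of its children.
At expiry t=1: V(1,0)=0.0000, V(1,1)=3.6000
Node (0,0) S=51.0000: V=(p*·3.6000+(1−p*)·0.0000)/1.09=1.1009; Δ=(3.6000−0.0000)/(75.9900−45.3900)=0.1176; B=V−Δ·S=-4.8991
Self-financing check: at every node Δ·S+B equals the discounted successor values.

(0,0): Delta=0.1176 Bond=-4.8991
V0=1.1009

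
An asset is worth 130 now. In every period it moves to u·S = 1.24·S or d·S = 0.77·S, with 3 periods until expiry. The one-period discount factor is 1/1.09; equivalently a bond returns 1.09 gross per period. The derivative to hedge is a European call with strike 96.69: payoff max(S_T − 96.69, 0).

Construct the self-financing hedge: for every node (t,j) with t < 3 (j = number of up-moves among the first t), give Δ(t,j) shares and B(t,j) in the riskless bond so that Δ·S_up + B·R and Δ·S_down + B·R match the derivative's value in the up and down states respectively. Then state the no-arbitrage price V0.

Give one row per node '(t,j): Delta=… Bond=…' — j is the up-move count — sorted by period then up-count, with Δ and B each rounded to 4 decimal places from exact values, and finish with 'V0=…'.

(0,0): Delta=0.9425 Bond=-66.0709
(1,0): Delta=0.7597 Bond=-53.7240
(1,1): Delta=0.9957 Bond=-80.5922
(2,0): Delta=0.0000 Bond=0.0000
(2,1): Delta=0.9809 Bond=-86.0088
(2,2): Delta=1.0000 Bond=-88.7064
V0=56.4539

Risk-neutral probability p* = (R−d)/(u−d) = (1.09−0.77)/(1.24−0.77) = 0.6809.
Payoff layer (t=3): V(3,0)=0.0000, V(3,1)=0.0000, V(3,2)=57.2238, V(3,3)=151.1711
  t=2,j=0: stock 77.0770 → up 95.5755 (V=0.0000), down 59.3493 (V=0.0000). Price 0.0000; hedge Δ=0.0000, bond B=0.0000.
  t=2,j=1: stock 124.1240 → up 153.9138 (V=57.2238), down 95.5755 (V=0.0000). Price 35.7439; hedge Δ=0.9809, bond B=-86.0088.
  t=2,j=2: stock 199.8880 → up 247.8611 (V=151.1711), down 153.9138 (V=57.2238). Price 111.1816; hedge Δ=1.0000, bond B=-88.7064.
  t=1,j=0: stock 100.1000 → up 124.1240 (V=35.7439), down 77.0770 (V=0.0000). Price 22.3269; hedge Δ=0.7597, bond B=-53.7240.
  t=1,j=1: stock 161.2000 → up 199.8880 (V=111.1816), down 124.1240 (V=35.7439). Price 79.9135; hedge Δ=0.9957, bond B=-80.5922.
  t=0,j=0: stock 130.0000 → up 161.2000 (V=79.9135), down 100.1000 (V=22.3269). Price 56.4539; hedge Δ=0.9425, bond B=-66.0709.
Root portfolio cost Δ·130+B reproduces V0=56.4539.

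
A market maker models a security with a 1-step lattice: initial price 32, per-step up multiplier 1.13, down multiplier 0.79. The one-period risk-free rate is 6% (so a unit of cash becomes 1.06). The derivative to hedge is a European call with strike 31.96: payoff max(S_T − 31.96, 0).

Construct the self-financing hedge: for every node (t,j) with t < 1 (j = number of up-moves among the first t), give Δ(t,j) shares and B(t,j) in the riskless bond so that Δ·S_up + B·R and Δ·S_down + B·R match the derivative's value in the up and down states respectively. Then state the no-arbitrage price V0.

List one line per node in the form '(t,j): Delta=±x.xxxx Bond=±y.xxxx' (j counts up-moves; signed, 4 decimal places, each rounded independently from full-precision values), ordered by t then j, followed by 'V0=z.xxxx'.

Under the risk-neutral measure, an up-move has probability p* = (R−d)/(u−d) = 0.7941 and values discount at R = 1.06.
Terminal values V(1,·): V(1,0)=0.0000, V(1,1)=4.2000
(0,0): S=32.0000. Δ = (V_up−V_dn)/(S_up−S_dn) = (4.2000−0.0000)/(36.1600−25.2800) = 0.3860. V = [p*·4.2000 + (1−p*)·0.0000]/1.06 = 3.1465. B = V − Δ·S = -9.2064.
Root portfolio cost Δ·32+B reproduces V0=3.1465.

(0,0): Delta=0.3860 Bond=-9.2064
V0=3.1465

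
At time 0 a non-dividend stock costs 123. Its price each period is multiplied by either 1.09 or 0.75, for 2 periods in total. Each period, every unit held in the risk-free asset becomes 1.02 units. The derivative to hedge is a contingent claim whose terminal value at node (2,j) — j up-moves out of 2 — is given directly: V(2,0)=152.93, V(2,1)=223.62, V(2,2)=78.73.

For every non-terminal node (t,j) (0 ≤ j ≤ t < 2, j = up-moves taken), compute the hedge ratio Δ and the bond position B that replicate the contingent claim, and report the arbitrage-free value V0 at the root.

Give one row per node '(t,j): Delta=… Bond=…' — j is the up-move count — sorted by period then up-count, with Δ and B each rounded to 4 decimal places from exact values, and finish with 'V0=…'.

Risk-neutral probability p* = (R−d)/(u−d) = (1.02−0.75)/(1.09−0.75) = 0.7941.
At expiry t=2: V(2,0)=152.9300, V(2,1)=223.6200, V(2,2)=78.7300
Node (1,0) S=92.2500: V=(p*·223.6200+(1−p*)·152.9300)/1.02=204.9668; Δ=(223.6200−152.9300)/(100.5525−69.1875)=2.2538; B=V−Δ·S=-2.9449
Node (1,1) S=134.0700: V=(p*·78.7300+(1−p*)·223.6200)/1.02=106.4317; Δ=(78.7300−223.6200)/(146.1363−100.5525)=-3.1785; B=V−Δ·S=532.5787
Node (0,0) S=123.0000: V=(p*·106.4317+(1−p*)·204.9668)/1.02=124.2336; Δ=(106.4317−204.9668)/(134.0700−92.2500)=-2.3562; B=V−Δ·S=414.0430
The time-0 hedge costs 124.2336, which is the no-arbitrage price.

(0,0): Delta=-2.3562 Bond=414.0430
(1,0): Delta=2.2538 Bond=-2.9449
(1,1): Delta=-3.1785 Bond=532.5787
V0=124.2336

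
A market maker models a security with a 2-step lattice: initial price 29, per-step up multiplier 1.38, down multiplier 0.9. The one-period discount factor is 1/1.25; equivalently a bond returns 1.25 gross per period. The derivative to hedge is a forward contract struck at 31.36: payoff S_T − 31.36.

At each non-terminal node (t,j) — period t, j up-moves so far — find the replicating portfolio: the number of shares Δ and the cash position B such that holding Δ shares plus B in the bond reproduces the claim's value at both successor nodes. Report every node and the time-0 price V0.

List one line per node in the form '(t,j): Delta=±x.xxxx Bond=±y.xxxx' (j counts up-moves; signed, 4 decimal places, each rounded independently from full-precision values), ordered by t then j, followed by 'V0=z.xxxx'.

(0,0): Delta=1.0000 Bond=-20.0704
(1,0): Delta=1.0000 Bond=-25.0880
(1,1): Delta=1.0000 Bond=-25.0880
V0=8.9296

The replicating-portfolio and risk-neutral prices coincide; use p* = (1.25−0.9)/(1.38−0.9) = 0.7292 for the latter.
Terminal payoffs: V(2,0)=-7.8700, V(2,1)=4.6580, V(2,2)=23.8676
  t=1,j=0: stock 26.1000 → up 36.0180 (V=4.6580), down 23.4900 (V=-7.8700). Price 1.0120; hedge Δ=1.0000, bond B=-25.0880.
  t=1,j=1: stock 40.0200 → up 55.2276 (V=23.8676), down 36.0180 (V=4.6580). Price 14.9320; hedge Δ=1.0000, bond B=-25.0880.
  t=0,j=0: stock 29.0000 → up 40.0200 (V=14.9320), down 26.1000 (V=1.0120). Price 8.9296; hedge Δ=1.0000, bond B=-20.0704.
The time-0 hedge costs 8.9296, which is the no-arbitrage price.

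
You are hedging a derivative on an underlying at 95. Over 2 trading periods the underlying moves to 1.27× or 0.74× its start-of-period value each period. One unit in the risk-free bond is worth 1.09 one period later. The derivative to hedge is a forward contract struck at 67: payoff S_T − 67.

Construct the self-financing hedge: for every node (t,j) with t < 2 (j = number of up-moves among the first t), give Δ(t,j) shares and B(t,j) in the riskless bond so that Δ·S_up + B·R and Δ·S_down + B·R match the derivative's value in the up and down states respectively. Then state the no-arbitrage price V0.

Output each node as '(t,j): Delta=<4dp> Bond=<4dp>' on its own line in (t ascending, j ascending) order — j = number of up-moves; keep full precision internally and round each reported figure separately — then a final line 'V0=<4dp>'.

Risk-neutral probability p* = (R−d)/(u−d) = (1.09−0.74)/(1.27−0.74) = 0.6604.
Payoff layer (t=2): V(2,0)=-14.9780, V(2,1)=22.2810, V(2,2)=86.2255
(1,0): S=70.3000. Δ = (V_up−V_dn)/(S_up−S_dn) = (22.2810−-14.9780)/(89.2810−52.0220) = 1.0000. V = [p*·22.2810 + (1−p*)·-14.9780]/1.09 = 8.8321. B = V − Δ·S = -61.4679.
(1,1): S=120.6500. Δ = (V_up−V_dn)/(S_up−S_dn) = (86.2255−22.2810)/(153.2255−89.2810) = 1.0000. V = [p*·86.2255 + (1−p*)·22.2810]/1.09 = 59.1821. B = V − Δ·S = -61.4679.
(0,0): S=95.0000. Δ = (V_up−V_dn)/(S_up−S_dn) = (59.1821−8.8321)/(120.6500−70.3000) = 1.0000. V = [p*·59.1821 + (1−p*)·8.8321]/1.09 = 38.6074. B = V − Δ·S = -56.3926.
Check: Δ(0,0)·S0 + B(0,0) = 38.6074 = V0.

(0,0): Delta=1.0000 Bond=-56.3926
(1,0): Delta=1.0000 Bond=-61.4679
(1,1): Delta=1.0000 Bond=-61.4679
V0=38.6074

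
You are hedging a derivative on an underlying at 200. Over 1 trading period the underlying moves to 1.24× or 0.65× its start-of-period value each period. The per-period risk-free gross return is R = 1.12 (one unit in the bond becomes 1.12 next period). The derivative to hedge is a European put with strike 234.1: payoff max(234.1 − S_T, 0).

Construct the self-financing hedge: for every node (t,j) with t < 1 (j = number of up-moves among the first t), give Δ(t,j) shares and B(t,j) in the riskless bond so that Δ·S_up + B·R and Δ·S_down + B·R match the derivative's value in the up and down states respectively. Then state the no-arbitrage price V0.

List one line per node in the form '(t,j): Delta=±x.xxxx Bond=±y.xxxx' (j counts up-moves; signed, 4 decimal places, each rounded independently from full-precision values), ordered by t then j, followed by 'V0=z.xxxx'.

Risk-neutral probability p* = (R−d)/(u−d) = (1.12−0.65)/(1.24−0.65) = 0.7966.
Payoff layer (t=1): V(1,0)=104.1000, V(1,1)=0.0000
  t=0,j=0: stock 200.0000 → up 248.0000 (V=0.0000), down 130.0000 (V=104.1000). Price 18.9044; hedge Δ=-0.8822, bond B=195.3450.
The time-0 hedge costs 18.9044, which is the no-arbitrage price.

(0,0): Delta=-0.8822 Bond=195.3450
V0=18.9044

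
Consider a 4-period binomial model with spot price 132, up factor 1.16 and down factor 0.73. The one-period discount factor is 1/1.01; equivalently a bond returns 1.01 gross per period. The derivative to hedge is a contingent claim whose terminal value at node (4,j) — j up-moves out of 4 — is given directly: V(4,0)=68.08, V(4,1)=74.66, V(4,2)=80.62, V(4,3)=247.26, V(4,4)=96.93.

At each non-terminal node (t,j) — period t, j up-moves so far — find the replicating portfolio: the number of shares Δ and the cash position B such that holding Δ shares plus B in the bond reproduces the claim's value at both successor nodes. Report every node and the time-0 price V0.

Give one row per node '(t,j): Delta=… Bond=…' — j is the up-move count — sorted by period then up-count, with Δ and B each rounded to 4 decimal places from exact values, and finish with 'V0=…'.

The replicating-portfolio and risk-neutral prices coincide; use p* = (1.01−0.73)/(1.16−0.73) = 0.6512 for the latter.
Terminal values V(4,·): V(4,0)=68.0800, V(4,1)=74.6600, V(4,2)=80.6200, V(4,3)=247.2600, V(4,4)=96.9300
  t=3,j=0: stock 51.3502 → up 59.5663 (V=74.6600), down 37.4857 (V=68.0800). Price 71.6482; hedge Δ=0.2980, bond B=56.3458.
  t=3,j=1: stock 81.5976 → up 94.6533 (V=80.6200), down 59.5663 (V=74.6600). Price 77.7633; hedge Δ=0.1699, bond B=63.9028.
  t=3,j=2: stock 129.6620 → up 150.4079 (V=247.2600), down 94.6533 (V=80.6200). Price 187.2572; hedge Δ=2.9888, bond B=-200.2777.
  t=3,j=3: stock 206.0383 → up 239.0044 (V=96.9300), down 150.4079 (V=247.2600). Price 147.8918; hedge Δ=-1.6968, bond B=497.4964.
  t=2,j=0: stock 70.3428 → up 81.5976 (V=77.7633), down 51.3502 (V=71.6482). Price 74.8813; hedge Δ=0.2022, bond B=60.6601.
  t=2,j=1: stock 111.7776 → up 129.6620 (V=187.2572), down 81.5976 (V=77.7633). Price 147.5858; hedge Δ=2.2781, bond B=-107.0512.
  t=2,j=2: stock 177.6192 → up 206.0383 (V=147.8918), down 129.6620 (V=187.2572). Price 160.0237; hedge Δ=-0.5154, bond B=251.5711.
  t=1,j=0: stock 96.3600 → up 111.7776 (V=147.5858), down 70.3428 (V=74.8813). Price 121.0136; hedge Δ=1.7547, bond B=-48.0666.
  t=1,j=1: stock 153.1200 → up 177.6192 (V=160.0237), down 111.7776 (V=147.5858). Price 154.1434; hedge Δ=0.1889, bond B=125.2182.
  t=0,j=0: stock 132.0000 → up 153.1200 (V=154.1434), down 96.3600 (V=121.0136). Price 141.1748; hedge Δ=0.5837, bond B=64.1287.
The time-0 hedge costs 141.1748, which is the no-arbitrage price.

(0,0): Delta=0.5837 Bond=64.1287
(1,0): Delta=1.7547 Bond=-48.0666
(1,1): Delta=0.1889 Bond=125.2182
(2,0): Delta=0.2022 Bond=60.6601
(2,1): Delta=2.2781 Bond=-107.0512
(2,2): Delta=-0.5154 Bond=251.5711
(3,0): Delta=0.2980 Bond=56.3458
(3,1): Delta=0.1699 Bond=63.9028
(3,2): Delta=2.9888 Bond=-200.2777
(3,3): Delta=-1.6968 Bond=497.4964
V0=141.1748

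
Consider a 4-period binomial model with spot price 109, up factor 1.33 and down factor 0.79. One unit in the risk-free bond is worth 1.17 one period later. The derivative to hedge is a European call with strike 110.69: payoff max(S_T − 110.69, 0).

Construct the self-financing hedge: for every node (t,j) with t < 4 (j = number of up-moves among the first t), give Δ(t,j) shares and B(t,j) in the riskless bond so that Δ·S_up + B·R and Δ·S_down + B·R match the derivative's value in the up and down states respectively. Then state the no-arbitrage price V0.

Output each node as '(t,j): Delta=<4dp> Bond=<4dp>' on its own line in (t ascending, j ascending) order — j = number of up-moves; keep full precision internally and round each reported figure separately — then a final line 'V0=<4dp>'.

(0,0): Delta=0.9149 Bond=-47.9806
(1,0): Delta=0.7031 Bond=-37.8970
(1,1): Delta=0.9679 Bond=-63.8174
(2,0): Delta=0.1579 Bond=-7.2519
(2,1): Delta=0.8394 Bond=-59.9553
(2,2): Delta=1.0000 Bond=-80.8605
(3,0): Delta=0.0000 Bond=0.0000
(3,1): Delta=0.1974 Bond=-12.0573
(3,2): Delta=1.0000 Bond=-94.6068
(3,3): Delta=1.0000 Bond=-94.6068
V0=51.7432

No-arbitrage ⇒ martingale measure with p* = (R−d)/(u−d) = 0.7037.
Terminal payoffs: V(4,0)=0.0000, V(4,1)=0.0000, V(4,2)=9.6428, V(4,3)=91.8956, V(4,4)=230.3718
  t=3,j=0: stock 53.7413 → up 71.4759 (V=0.0000), down 42.4556 (V=0.0000). Price 0.0000; hedge Δ=0.0000, bond B=0.0000.
  t=3,j=1: stock 90.4758 → up 120.3328 (V=9.6428), down 71.4759 (V=0.0000). Price 5.7997; hedge Δ=0.1974, bond B=-12.0573.
  t=3,j=2: stock 152.3200 → up 202.5856 (V=91.8956), down 120.3328 (V=9.6428). Price 57.7131; hedge Δ=1.0000, bond B=-94.6068.
  t=3,j=3: stock 256.4374 → up 341.0618 (V=230.3718), down 202.5856 (V=91.8956). Price 161.8306; hedge Δ=1.0000, bond B=-94.6068.
  t=2,j=0: stock 68.0269 → up 90.4758 (V=5.7997), down 53.7413 (V=0.0000). Price 3.4883; hedge Δ=0.1579, bond B=-7.2519.
  t=2,j=1: stock 114.5263 → up 152.3200 (V=57.7131), down 90.4758 (V=5.7997). Price 36.1807; hedge Δ=0.8394, bond B=-59.9553.
  t=2,j=2: stock 192.8101 → up 256.4374 (V=161.8306), down 152.3200 (V=57.7131). Price 111.9496; hedge Δ=1.0000, bond B=-80.8605.
  t=1,j=0: stock 86.1100 → up 114.5263 (V=36.1807), down 68.0269 (V=3.4883). Price 22.6445; hedge Δ=0.7031, bond B=-37.8970.
  t=1,j=1: stock 144.9700 → up 192.8101 (V=111.9496), down 114.5263 (V=36.1807). Price 76.4953; hedge Δ=0.9679, bond B=-63.8174.
  t=0,j=0: stock 109.0000 → up 144.9700 (V=76.4953), down 86.1100 (V=22.6445). Price 51.7432; hedge Δ=0.9149, bond B=-47.9806.
Root portfolio cost Δ·109+B reproduces V0=51.7432.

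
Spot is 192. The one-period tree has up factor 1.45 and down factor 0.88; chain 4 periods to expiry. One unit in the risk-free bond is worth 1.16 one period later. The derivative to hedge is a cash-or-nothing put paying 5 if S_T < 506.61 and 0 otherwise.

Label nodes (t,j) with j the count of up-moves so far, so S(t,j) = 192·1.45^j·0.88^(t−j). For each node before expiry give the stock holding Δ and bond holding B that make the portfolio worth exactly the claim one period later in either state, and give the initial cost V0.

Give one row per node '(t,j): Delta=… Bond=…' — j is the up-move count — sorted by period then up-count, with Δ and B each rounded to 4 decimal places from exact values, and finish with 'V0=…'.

(0,0): Delta=-0.0108 Bond=4.0043
(1,0): Delta=-0.0093 Bond=4.3966
(1,1): Delta=-0.0117 Bond=4.9023
(2,0): Delta=0.0000 Bond=3.7158
(2,1): Delta=-0.0152 Bond=6.5338
(2,2): Delta=-0.0095 Bond=4.8092
(3,0): Delta=0.0000 Bond=4.3103
(3,1): Delta=0.0000 Bond=4.3103
(3,2): Delta=-0.0247 Bond=10.9649
(3,3): Delta=0.0000 Bond=0.0000
V0=1.9345

Risk-neutral probability p* = (R−d)/(u−d) = (1.16−0.88)/(1.45−0.88) = 0.4912.
Payoff layer (t=4): V(4,0)=5.0000, V(4,1)=5.0000, V(4,2)=5.0000, V(4,3)=0.0000, V(4,4)=0.0000
Node (3,0) S=130.8426: V=(p*·5.0000+(1−p*)·5.0000)/1.16=4.3103; Δ=(5.0000−5.0000)/(189.7218−115.1415)=0.0000; B=V−Δ·S=4.3103
Node (3,1) S=215.5930: V=(p*·5.0000+(1−p*)·5.0000)/1.16=4.3103; Δ=(5.0000−5.0000)/(312.6098−189.7218)=0.0000; B=V−Δ·S=4.3103
Node (3,2) S=355.2384: V=(p*·0.0000+(1−p*)·5.0000)/1.16=2.1930; Δ=(0.0000−5.0000)/(515.0957−312.6098)=-0.0247; B=V−Δ·S=10.9649
Node (3,3) S=585.3360: V=(p*·0.0000+(1−p*)·0.0000)/1.16=0.0000; Δ=(0.0000−0.0000)/(848.7372−515.0957)=0.0000; B=V−Δ·S=0.0000
Node (2,0) S=148.6848: V=(p*·4.3103+(1−p*)·4.3103)/1.16=3.7158; Δ=(4.3103−4.3103)/(215.5930−130.8426)=0.0000; B=V−Δ·S=3.7158
Node (2,1) S=244.9920: V=(p*·2.1930+(1−p*)·4.3103)/1.16=2.8192; Δ=(2.1930−4.3103)/(355.2384−215.5930)=-0.0152; B=V−Δ·S=6.5338
Node (2,2) S=403.6800: V=(p*·0.0000+(1−p*)·2.1930)/1.16=0.9618; Δ=(0.0000−2.1930)/(585.3360−355.2384)=-0.0095; B=V−Δ·S=4.8092
Node (1,0) S=168.9600: V=(p*·2.8192+(1−p*)·3.7158)/1.16=2.8236; Δ=(2.8192−3.7158)/(244.9920−148.6848)=-0.0093; B=V−Δ·S=4.3966
Node (1,1) S=278.4000: V=(p*·0.9618+(1−p*)·2.8192)/1.16=1.6438; Δ=(0.9618−2.8192)/(403.6800−244.9920)=-0.0117; B=V−Δ·S=4.9023
Node (0,0) S=192.0000: V=(p*·1.6438+(1−p*)·2.8236)/1.16=1.9345; Δ=(1.6438−2.8236)/(278.4000−168.9600)=-0.0108; B=V−Δ·S=4.0043
The time-0 hedge costs 1.9345, which is the no-arbitrage price.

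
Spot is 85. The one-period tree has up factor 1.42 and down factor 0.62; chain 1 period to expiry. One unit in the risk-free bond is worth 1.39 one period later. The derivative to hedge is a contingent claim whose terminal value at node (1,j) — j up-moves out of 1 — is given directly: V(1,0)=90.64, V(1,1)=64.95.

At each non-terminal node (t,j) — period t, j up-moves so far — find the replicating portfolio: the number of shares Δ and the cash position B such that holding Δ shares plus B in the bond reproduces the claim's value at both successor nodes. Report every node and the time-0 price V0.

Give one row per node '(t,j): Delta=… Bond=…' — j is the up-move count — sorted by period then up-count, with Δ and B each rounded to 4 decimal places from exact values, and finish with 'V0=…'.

The replicating-portfolio and risk-neutral prices coincide; use p* = (1.39−0.62)/(1.42−0.62) = 0.9625 for the latter.
Terminal values V(1,·): V(1,0)=90.6400, V(1,1)=64.9500
Node (0,0) S=85.0000: V=(p*·64.9500+(1−p*)·90.6400)/1.39=47.4197; Δ=(64.9500−90.6400)/(120.7000−52.7000)=-0.3778; B=V−Δ·S=79.5322
Check: Δ(0,0)·S0 + B(0,0) = 47.4197 = V0.

(0,0): Delta=-0.3778 Bond=79.5322
V0=47.4197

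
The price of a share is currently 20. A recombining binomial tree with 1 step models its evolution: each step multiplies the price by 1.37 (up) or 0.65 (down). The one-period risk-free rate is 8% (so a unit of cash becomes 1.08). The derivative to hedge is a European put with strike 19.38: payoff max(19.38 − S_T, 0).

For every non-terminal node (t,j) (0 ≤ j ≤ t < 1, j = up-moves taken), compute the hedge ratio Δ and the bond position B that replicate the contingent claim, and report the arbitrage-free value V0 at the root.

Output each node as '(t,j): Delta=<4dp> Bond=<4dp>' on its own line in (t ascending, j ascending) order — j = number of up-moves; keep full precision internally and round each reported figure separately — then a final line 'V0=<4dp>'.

The replicating-portfolio and risk-neutral prices coincide; use p* = (1.08−0.65)/(1.37−0.65) = 0.5972 for the latter.
Terminal values V(1,·): V(1,0)=6.3800, V(1,1)=0.0000
Node (0,0) S=20.0000: V=(p*·0.0000+(1−p*)·6.3800)/1.08=2.3794; Δ=(0.0000−6.3800)/(27.4000−13.0000)=-0.4431; B=V−Δ·S=11.2405
Each (Δ,B) replicates both successor values, so the strategy is self-financing and V0 is arbitrage-free.

(0,0): Delta=-0.4431 Bond=11.2405
V0=2.3794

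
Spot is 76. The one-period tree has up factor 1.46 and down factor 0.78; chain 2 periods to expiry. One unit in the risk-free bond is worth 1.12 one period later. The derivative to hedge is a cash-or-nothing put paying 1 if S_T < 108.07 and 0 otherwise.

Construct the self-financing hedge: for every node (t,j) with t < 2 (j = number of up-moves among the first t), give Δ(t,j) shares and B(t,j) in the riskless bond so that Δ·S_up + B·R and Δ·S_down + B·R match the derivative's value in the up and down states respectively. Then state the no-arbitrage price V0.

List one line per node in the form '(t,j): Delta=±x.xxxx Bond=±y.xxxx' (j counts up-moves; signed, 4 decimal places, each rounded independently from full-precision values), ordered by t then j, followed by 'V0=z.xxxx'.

Risk-neutral probability p* = (R−d)/(u−d) = (1.12−0.78)/(1.46−0.78) = 0.5000.
At expiry t=2: V(2,0)=1.0000, V(2,1)=1.0000, V(2,2)=0.0000
Node (1,0) S=59.2800: V=(p*·1.0000+(1−p*)·1.0000)/1.12=0.8929; Δ=(1.0000−1.0000)/(86.5488−46.2384)=0.0000; B=V−Δ·S=0.8929
Node (1,1) S=110.9600: V=(p*·0.0000+(1−p*)·1.0000)/1.12=0.4464; Δ=(0.0000−1.0000)/(162.0016−86.5488)=-0.0133; B=V−Δ·S=1.9170
Node (0,0) S=76.0000: V=(p*·0.4464+(1−p*)·0.8929)/1.12=0.5979; Δ=(0.4464−0.8929)/(110.9600−59.2800)=-0.0086; B=V−Δ·S=1.2544
Self-financing check: at every node Δ·S+B equals the discounted successor values.

(0,0): Delta=-0.0086 Bond=1.2544
(1,0): Delta=0.0000 Bond=0.8929
(1,1): Delta=-0.0133 Bond=1.9170
V0=0.5979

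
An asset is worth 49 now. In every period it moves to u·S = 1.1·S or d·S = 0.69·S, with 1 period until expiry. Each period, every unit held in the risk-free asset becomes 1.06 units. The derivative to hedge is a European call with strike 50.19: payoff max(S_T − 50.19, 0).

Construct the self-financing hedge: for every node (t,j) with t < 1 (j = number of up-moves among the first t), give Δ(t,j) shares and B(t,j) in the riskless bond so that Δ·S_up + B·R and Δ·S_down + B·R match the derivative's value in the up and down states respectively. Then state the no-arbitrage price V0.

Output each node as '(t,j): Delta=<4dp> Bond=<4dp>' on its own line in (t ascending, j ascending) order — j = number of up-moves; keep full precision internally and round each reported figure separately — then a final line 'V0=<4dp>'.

(0,0): Delta=0.1847 Bond=-5.8902
V0=3.1585

Under the risk-neutral measure, an up-move has probability p* = (R−d)/(u−d) = 0.9024 and values discount at R = 1.06.
At expiry t=1: V(1,0)=0.0000, V(1,1)=3.7100
Node (0,0) S=49.0000: V=(p*·3.7100+(1−p*)·0.0000)/1.06=3.1585; Δ=(3.7100−0.0000)/(53.9000−33.8100)=0.1847; B=V−Δ·S=-5.8902
Check: Δ(0,0)·S0 + B(0,0) = 3.1585 = V0.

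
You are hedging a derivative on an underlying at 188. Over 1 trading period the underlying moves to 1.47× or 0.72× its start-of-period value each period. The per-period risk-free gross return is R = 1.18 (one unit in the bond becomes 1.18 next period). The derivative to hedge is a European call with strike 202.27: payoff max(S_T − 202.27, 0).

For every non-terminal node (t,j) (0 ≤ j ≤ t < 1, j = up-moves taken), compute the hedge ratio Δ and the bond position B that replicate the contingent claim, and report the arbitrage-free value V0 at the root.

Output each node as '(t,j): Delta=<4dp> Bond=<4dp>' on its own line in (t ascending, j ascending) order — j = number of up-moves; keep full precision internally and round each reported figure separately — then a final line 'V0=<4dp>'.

(0,0): Delta=0.5255 Bond=-60.2766
V0=38.5101

Since d<R<u, set p* = (R−d)/(u−d) = 0.6133; price each node as the discounted p*-expectation of its children.
At expiry t=1: V(1,0)=0.0000, V(1,1)=74.0900
Node (0,0) S=188.0000: V=(p*·74.0900+(1−p*)·0.0000)/1.18=38.5101; Δ=(74.0900−0.0000)/(276.3600−135.3600)=0.5255; B=V−Δ·S=-60.2766
Each (Δ,B) replicates both successor values, so the strategy is self-financing and V0 is arbitrage-free.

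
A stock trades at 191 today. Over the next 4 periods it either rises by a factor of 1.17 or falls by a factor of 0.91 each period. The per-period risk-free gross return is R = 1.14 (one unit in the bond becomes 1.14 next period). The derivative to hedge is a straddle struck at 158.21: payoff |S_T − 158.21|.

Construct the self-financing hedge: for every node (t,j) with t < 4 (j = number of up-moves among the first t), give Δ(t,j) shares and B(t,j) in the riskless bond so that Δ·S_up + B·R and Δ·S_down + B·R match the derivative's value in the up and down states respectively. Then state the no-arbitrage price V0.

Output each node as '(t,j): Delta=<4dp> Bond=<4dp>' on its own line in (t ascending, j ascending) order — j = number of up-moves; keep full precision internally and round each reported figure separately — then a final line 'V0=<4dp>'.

Under the risk-neutral measure, an up-move has probability p* = (R−d)/(u−d) = 0.8846 and values discount at R = 1.14.
Terminal values V(4,·): V(4,0)=27.2318, V(4,1)=10.1905, V(4,2)=58.3049, V(4,3)=120.1664, V(4,4)=199.7025
Node (3,0) S=143.9321: V=(p*·10.1905+(1−p*)·27.2318)/1.14=10.6639; Δ=(10.1905−27.2318)/(168.4005−130.9782)=-0.4554; B=V−Δ·S=76.2074
Node (3,1) S=185.0555: V=(p*·58.3049+(1−p*)·10.1905)/1.14=46.2748; Δ=(58.3049−10.1905)/(216.5149−168.4005)=1.0000; B=V−Δ·S=-138.7807
Node (3,2) S=237.9285: V=(p*·120.1664+(1−p*)·58.3049)/1.14=99.1478; Δ=(120.1664−58.3049)/(278.3764−216.5149)=1.0000; B=V−Δ·S=-138.7807
Node (3,3) S=305.9081: V=(p*·199.7025+(1−p*)·120.1664)/1.14=167.1274; Δ=(199.7025−120.1664)/(357.9125−278.3764)=1.0000; B=V−Δ·S=-138.7807
Node (2,0) S=158.1671: V=(p*·46.2748+(1−p*)·10.6639)/1.14=36.9876; Δ=(46.2748−10.6639)/(185.0555−143.9321)=0.8660; B=V−Δ·S=-99.9775
Node (2,1) S=203.3577: V=(p*·99.1478+(1−p*)·46.2748)/1.14=81.6202; Δ=(99.1478−46.2748)/(237.9285−185.0555)=1.0000; B=V−Δ·S=-121.7375
Node (2,2) S=261.4599: V=(p*·167.1274+(1−p*)·99.1478)/1.14=139.7224; Δ=(167.1274−99.1478)/(305.9081−237.9285)=1.0000; B=V−Δ·S=-121.7375
Node (1,0) S=173.8100: V=(p*·81.6202+(1−p*)·36.9876)/1.14=67.0792; Δ=(81.6202−36.9876)/(203.3577−158.1671)=0.9877; B=V−Δ·S=-104.5848
Node (1,1) S=223.4700: V=(p*·139.7224+(1−p*)·81.6202)/1.14=116.6828; Δ=(139.7224−81.6202)/(261.4599−203.3577)=1.0000; B=V−Δ·S=-106.7872
Node (0,0) S=191.0000: V=(p*·116.6828+(1−p*)·67.0792)/1.14=97.3327; Δ=(116.6828−67.0792)/(223.4700−173.8100)=0.9989; B=V−Δ·S=-93.4501
Root portfolio cost Δ·191+B reproduces V0=97.3327.

(0,0): Delta=0.9989 Bond=-93.4501
(1,0): Delta=0.9877 Bond=-104.5848
(1,1): Delta=1.0000 Bond=-106.7872
(2,0): Delta=0.8660 Bond=-99.9775
(2,1): Delta=1.0000 Bond=-121.7375
(2,2): Delta=1.0000 Bond=-121.7375
(3,0): Delta=-0.4554 Bond=76.2074
(3,1): Delta=1.0000 Bond=-138.7807
(3,2): Delta=1.0000 Bond=-138.7807
(3,3): Delta=1.0000 Bond=-138.7807
V0=97.3327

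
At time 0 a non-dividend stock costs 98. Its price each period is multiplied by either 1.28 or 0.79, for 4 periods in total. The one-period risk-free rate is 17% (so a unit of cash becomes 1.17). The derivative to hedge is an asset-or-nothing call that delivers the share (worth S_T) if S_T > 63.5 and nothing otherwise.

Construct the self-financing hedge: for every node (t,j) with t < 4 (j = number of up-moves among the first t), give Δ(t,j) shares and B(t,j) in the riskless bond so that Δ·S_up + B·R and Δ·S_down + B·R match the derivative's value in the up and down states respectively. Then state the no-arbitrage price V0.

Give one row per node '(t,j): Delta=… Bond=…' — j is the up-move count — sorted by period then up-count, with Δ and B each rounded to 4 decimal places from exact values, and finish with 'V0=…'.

(0,0): Delta=1.0908 Bond=-10.1086
(1,0): Delta=1.3917 Bond=-35.1227
(1,1): Delta=1.0370 Bond=-5.0835
(2,0): Delta=2.2163 Bond=-91.5265
(2,1): Delta=1.2444 Bond=-26.4945
(2,2): Delta=1.0000 Bond=0.0000
(3,0): Delta=0.0000 Bond=0.0000
(3,1): Delta=2.6122 Bond=-138.0846
(3,2): Delta=1.0000 Bond=0.0000
(3,3): Delta=1.0000 Bond=0.0000
V0=96.7900

Since d<R<u, set p* = (R−d)/(u−d) = 0.7755; price each node as the discounted p*-expectation of its children.
Payoff layer (t=4): V(4,0)=0.0000, V(4,1)=0.0000, V(4,2)=100.2075, V(4,3)=162.3615, V(4,4)=263.0667
Node (3,0) S=48.3178: V=(p*·0.0000+(1−p*)·0.0000)/1.17=0.0000; Δ=(0.0000−0.0000)/(61.8468−38.1711)=0.0000; B=V−Δ·S=0.0000
Node (3,1) S=78.2871: V=(p*·100.2075+(1−p*)·0.0000)/1.17=66.4205; Δ=(100.2075−0.0000)/(100.2075−61.8468)=2.6122; B=V−Δ·S=-138.0846
Node (3,2) S=126.8449: V=(p*·162.3615+(1−p*)·100.2075)/1.17=126.8449; Δ=(162.3615−100.2075)/(162.3615−100.2075)=1.0000; B=V−Δ·S=0.0000
Node (3,3) S=205.5209: V=(p*·263.0667+(1−p*)·162.3615)/1.17=205.5209; Δ=(263.0667−162.3615)/(263.0667−162.3615)=1.0000; B=V−Δ·S=0.0000
Node (2,0) S=61.1618: V=(p*·66.4205+(1−p*)·0.0000)/1.17=44.0254; Δ=(66.4205−0.0000)/(78.2871−48.3178)=2.2163; B=V−Δ·S=-91.5265
Node (2,1) S=99.0976: V=(p*·126.8449+(1−p*)·66.4205)/1.17=96.8207; Δ=(126.8449−66.4205)/(126.8449−78.2871)=1.2444; B=V−Δ·S=-26.4945
Node (2,2) S=160.5632: V=(p*·205.5209+(1−p*)·126.8449)/1.17=160.5632; Δ=(205.5209−126.8449)/(205.5209−126.8449)=1.0000; B=V−Δ·S=0.0000
Node (1,0) S=77.4200: V=(p*·96.8207+(1−p*)·44.0254)/1.17=72.6228; Δ=(96.8207−44.0254)/(99.0976−61.1618)=1.3917; B=V−Δ·S=-35.1227
Node (1,1) S=125.4400: V=(p*·160.5632+(1−p*)·96.8207)/1.17=125.0031; Δ=(160.5632−96.8207)/(160.5632−99.0976)=1.0370; B=V−Δ·S=-5.0835
Node (0,0) S=98.0000: V=(p*·125.0031+(1−p*)·72.6228)/1.17=96.7900; Δ=(125.0031−72.6228)/(125.4400−77.4200)=1.0908; B=V−Δ·S=-10.1086
Root portfolio cost Δ·98+B reproduces V0=96.7900.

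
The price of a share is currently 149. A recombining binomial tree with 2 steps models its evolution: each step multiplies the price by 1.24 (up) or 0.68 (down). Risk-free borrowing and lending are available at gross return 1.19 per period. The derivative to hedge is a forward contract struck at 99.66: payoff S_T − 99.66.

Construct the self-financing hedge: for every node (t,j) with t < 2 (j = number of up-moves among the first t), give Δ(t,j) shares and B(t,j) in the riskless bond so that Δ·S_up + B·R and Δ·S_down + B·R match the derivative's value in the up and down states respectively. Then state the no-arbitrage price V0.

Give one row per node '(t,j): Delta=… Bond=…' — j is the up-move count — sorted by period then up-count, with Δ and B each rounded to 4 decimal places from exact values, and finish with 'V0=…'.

The replicating-portfolio and risk-neutral prices coincide; use p* = (1.19−0.68)/(1.24−0.68) = 0.9107 for the latter.
Terminal values V(2,·): V(2,0)=-30.7624, V(2,1)=25.9768, V(2,2)=129.4424
(1,0): S=101.3200. Δ = (V_up−V_dn)/(S_up−S_dn) = (25.9768−-30.7624)/(125.6368−68.8976) = 1.0000. V = [p*·25.9768 + (1−p*)·-30.7624]/1.19 = 17.5721. B = V − Δ·S = -83.7479.
(1,1): S=184.7600. Δ = (V_up−V_dn)/(S_up−S_dn) = (129.4424−25.9768)/(229.1024−125.6368) = 1.0000. V = [p*·129.4424 + (1−p*)·25.9768]/1.19 = 101.0121. B = V − Δ·S = -83.7479.
(0,0): S=149.0000. Δ = (V_up−V_dn)/(S_up−S_dn) = (101.0121−17.5721)/(184.7600−101.3200) = 1.0000. V = [p*·101.0121 + (1−p*)·17.5721]/1.19 = 78.6236. B = V − Δ·S = -70.3764.
Root portfolio cost Δ·149+B reproduces V0=78.6236.

(0,0): Delta=1.0000 Bond=-70.3764
(1,0): Delta=1.0000 Bond=-83.7479
(1,1): Delta=1.0000 Bond=-83.7479
V0=78.6236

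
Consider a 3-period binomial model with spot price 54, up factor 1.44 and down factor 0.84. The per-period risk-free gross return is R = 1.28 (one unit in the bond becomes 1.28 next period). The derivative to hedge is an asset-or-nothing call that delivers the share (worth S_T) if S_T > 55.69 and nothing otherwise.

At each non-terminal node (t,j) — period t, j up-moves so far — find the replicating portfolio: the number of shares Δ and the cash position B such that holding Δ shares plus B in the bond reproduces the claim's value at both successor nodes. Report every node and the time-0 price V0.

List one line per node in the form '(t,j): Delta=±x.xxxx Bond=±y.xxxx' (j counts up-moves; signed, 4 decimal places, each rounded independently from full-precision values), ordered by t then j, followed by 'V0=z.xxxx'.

No-arbitrage ⇒ martingale measure with p* = (R−d)/(u−d) = 0.7333.
Terminal values V(3,·): V(3,0)=0.0000, V(3,1)=0.0000, V(3,2)=94.0585, V(3,3)=161.2431
  t=2,j=0: stock 38.1024 → up 54.8675 (V=0.0000), down 32.0060 (V=0.0000). Price 0.0000; hedge Δ=0.0000, bond B=0.0000.
  t=2,j=1: stock 65.3184 → up 94.0585 (V=94.0585), down 54.8675 (V=0.0000). Price 53.8877; hedge Δ=2.4000, bond B=-102.8765.
  t=2,j=2: stock 111.9744 → up 161.2431 (V=161.2431), down 94.0585 (V=94.0585). Price 111.9744; hedge Δ=1.0000, bond B=0.0000.
  t=1,j=0: stock 45.3600 → up 65.3184 (V=53.8877), down 38.1024 (V=0.0000). Price 30.8732; hedge Δ=1.9800, bond B=-58.9396.
  t=1,j=1: stock 77.7600 → up 111.9744 (V=111.9744), down 65.3184 (V=53.8877). Price 75.3786; hedge Δ=1.2450, bond B=-21.4326.
  t=0,j=0: stock 54.0000 → up 77.7600 (V=75.3786), down 45.3600 (V=30.8732). Price 49.6176; hedge Δ=1.3736, bond B=-24.5582.
Root portfolio cost Δ·54+B reproduces V0=49.6176.

(0,0): Delta=1.3736 Bond=-24.5582
(1,0): Delta=1.9800 Bond=-58.9396
(1,1): Delta=1.2450 Bond=-21.4326
(2,0): Delta=0.0000 Bond=0.0000
(2,1): Delta=2.4000 Bond=-102.8765
(2,2): Delta=1.0000 Bond=0.0000
V0=49.6176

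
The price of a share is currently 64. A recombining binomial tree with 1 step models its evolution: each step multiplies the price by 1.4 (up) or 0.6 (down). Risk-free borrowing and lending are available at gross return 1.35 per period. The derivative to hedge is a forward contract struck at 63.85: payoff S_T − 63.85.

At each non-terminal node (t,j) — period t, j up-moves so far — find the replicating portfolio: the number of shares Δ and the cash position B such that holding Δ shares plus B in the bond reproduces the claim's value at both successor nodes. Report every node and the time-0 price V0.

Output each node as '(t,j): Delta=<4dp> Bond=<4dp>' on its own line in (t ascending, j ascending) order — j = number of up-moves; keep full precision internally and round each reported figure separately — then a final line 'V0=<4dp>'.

(0,0): Delta=1.0000 Bond=-47.2963
V0=16.7037

Risk-neutral probability p* = (R−d)/(u−d) = (1.35−0.6)/(1.4−0.6) = 0.9375.
At expiry t=1: V(1,0)=-25.4500, V(1,1)=25.7500
  t=0,j=0: stock 64.0000 → up 89.6000 (V=25.7500), down 38.4000 (V=-25.4500). Price 16.7037; hedge Δ=1.0000, bond B=-47.2963.
Self-financing check: at every node Δ·S+B equals the discounted successor values.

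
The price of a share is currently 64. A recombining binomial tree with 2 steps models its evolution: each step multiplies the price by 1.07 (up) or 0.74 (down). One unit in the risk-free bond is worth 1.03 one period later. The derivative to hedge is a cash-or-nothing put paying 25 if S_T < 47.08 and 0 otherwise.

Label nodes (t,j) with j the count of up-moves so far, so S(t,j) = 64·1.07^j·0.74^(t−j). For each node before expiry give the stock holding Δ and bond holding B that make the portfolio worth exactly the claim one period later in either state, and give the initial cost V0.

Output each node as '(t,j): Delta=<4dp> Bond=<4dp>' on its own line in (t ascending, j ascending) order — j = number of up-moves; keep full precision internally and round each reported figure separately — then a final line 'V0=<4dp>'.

(0,0): Delta=-0.1393 Bond=9.2615
(1,0): Delta=-1.5996 Bond=78.6996
(1,1): Delta=0.0000 Bond=0.0000
V0=0.3462

Since d<R<u, set p* = (R−d)/(u−d) = 0.8788; price each node as the discounted p*-expectation of its children.
Terminal values V(2,·): V(2,0)=25.0000, V(2,1)=0.0000, V(2,2)=0.0000
Node (1,0) S=47.3600: V=(p*·0.0000+(1−p*)·25.0000)/1.03=2.9420; Δ=(0.0000−25.0000)/(50.6752−35.0464)=-1.5996; B=V−Δ·S=78.6996
Node (1,1) S=68.4800: V=(p*·0.0000+(1−p*)·0.0000)/1.03=0.0000; Δ=(0.0000−0.0000)/(73.2736−50.6752)=0.0000; B=V−Δ·S=0.0000
Node (0,0) S=64.0000: V=(p*·0.0000+(1−p*)·2.9420)/1.03=0.3462; Δ=(0.0000−2.9420)/(68.4800−47.3600)=-0.1393; B=V−Δ·S=9.2615
Each (Δ,B) replicates both successor values, so the strategy is self-financing and V0 is arbitrage-free.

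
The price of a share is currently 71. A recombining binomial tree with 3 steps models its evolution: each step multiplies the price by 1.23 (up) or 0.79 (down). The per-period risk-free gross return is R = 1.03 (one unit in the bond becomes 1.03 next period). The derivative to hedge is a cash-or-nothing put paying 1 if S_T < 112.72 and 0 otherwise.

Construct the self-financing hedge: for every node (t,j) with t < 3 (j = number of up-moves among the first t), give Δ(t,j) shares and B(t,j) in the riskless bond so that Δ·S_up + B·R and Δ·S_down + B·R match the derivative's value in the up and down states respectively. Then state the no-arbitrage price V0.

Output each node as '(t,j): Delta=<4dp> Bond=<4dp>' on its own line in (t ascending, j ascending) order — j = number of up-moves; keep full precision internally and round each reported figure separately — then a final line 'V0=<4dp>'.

(0,0): Delta=-0.0090 Bond=1.4040
(1,0): Delta=0.0000 Bond=0.9426
(1,1): Delta=-0.0138 Bond=1.8657
(2,0): Delta=0.0000 Bond=0.9709
(2,1): Delta=0.0000 Bond=0.9709
(2,2): Delta=-0.0212 Bond=2.7140
V0=0.7666

Since d<R<u, set p* = (R−d)/(u−d) = 0.5455; price each node as the discounted p*-expectation of its children.
Terminal values V(3,·): V(3,0)=1.0000, V(3,1)=1.0000, V(3,2)=1.0000, V(3,3)=0.0000
(2,0): S=44.3111. Δ = (V_up−V_dn)/(S_up−S_dn) = (1.0000−1.0000)/(54.5027−35.0058) = 0.0000. V = [p*·1.0000 + (1−p*)·1.0000]/1.03 = 0.9709. B = V − Δ·S = 0.9709.
(2,1): S=68.9907. Δ = (V_up−V_dn)/(S_up−S_dn) = (1.0000−1.0000)/(84.8586−54.5027) = 0.0000. V = [p*·1.0000 + (1−p*)·1.0000]/1.03 = 0.9709. B = V − Δ·S = 0.9709.
(2,2): S=107.4159. Δ = (V_up−V_dn)/(S_up−S_dn) = (0.0000−1.0000)/(132.1216−84.8586) = -0.0212. V = [p*·0.0000 + (1−p*)·1.0000]/1.03 = 0.4413. B = V − Δ·S = 2.7140.
(1,0): S=56.0900. Δ = (V_up−V_dn)/(S_up−S_dn) = (0.9709−0.9709)/(68.9907−44.3111) = 0.0000. V = [p*·0.9709 + (1−p*)·0.9709]/1.03 = 0.9426. B = V − Δ·S = 0.9426.
(1,1): S=87.3300. Δ = (V_up−V_dn)/(S_up−S_dn) = (0.4413−0.9709)/(107.4159−68.9907) = -0.0138. V = [p*·0.4413 + (1−p*)·0.9709]/1.03 = 0.6622. B = V − Δ·S = 1.8657.
(0,0): S=71.0000. Δ = (V_up−V_dn)/(S_up−S_dn) = (0.6622−0.9426)/(87.3300−56.0900) = -0.0090. V = [p*·0.6622 + (1−p*)·0.9426]/1.03 = 0.7666. B = V − Δ·S = 1.4040.
Self-financing check: at every node Δ·S+B equals the discounted successor values.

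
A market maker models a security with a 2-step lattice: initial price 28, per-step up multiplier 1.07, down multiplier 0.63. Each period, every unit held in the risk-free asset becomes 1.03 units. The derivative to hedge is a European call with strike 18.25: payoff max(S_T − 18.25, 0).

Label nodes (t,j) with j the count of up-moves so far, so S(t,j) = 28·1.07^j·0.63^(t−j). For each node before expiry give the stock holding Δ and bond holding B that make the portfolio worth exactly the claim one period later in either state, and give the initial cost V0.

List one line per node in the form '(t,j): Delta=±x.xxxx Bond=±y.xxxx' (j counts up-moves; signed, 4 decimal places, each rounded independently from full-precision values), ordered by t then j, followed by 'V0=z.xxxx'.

(0,0): Delta=0.9489 Bond=-15.7152
(1,0): Delta=0.0805 Bond=-0.8685
(1,1): Delta=1.0000 Bond=-17.7184
V0=10.8532

The replicating-portfolio and risk-neutral prices coincide; use p* = (1.03−0.63)/(1.07−0.63) = 0.9091 for the latter.
Payoff layer (t=2): V(2,0)=0.0000, V(2,1)=0.6248, V(2,2)=13.8072
  t=1,j=0: stock 17.6400 → up 18.8748 (V=0.6248), down 11.1132 (V=0.0000). Price 0.5515; hedge Δ=0.0805, bond B=-0.8685.
  t=1,j=1: stock 29.9600 → up 32.0572 (V=13.8072), down 18.8748 (V=0.6248). Price 12.2416; hedge Δ=1.0000, bond B=-17.7184.
  t=0,j=0: stock 28.0000 → up 29.9600 (V=12.2416), down 17.6400 (V=0.5515). Price 10.8532; hedge Δ=0.9489, bond B=-15.7152.
Root portfolio cost Δ·28+B reproduces V0=10.8532.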